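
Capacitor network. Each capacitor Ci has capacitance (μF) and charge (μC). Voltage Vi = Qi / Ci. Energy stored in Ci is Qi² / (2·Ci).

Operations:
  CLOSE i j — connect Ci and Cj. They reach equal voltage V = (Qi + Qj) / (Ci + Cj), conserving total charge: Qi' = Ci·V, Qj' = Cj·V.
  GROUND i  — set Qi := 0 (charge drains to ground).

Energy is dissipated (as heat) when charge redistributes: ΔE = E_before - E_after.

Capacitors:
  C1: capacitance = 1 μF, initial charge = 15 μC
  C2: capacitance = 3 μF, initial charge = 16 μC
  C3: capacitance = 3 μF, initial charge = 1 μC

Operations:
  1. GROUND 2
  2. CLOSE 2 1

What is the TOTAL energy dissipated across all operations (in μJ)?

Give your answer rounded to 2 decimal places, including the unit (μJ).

Initial: C1(1μF, Q=15μC, V=15.00V), C2(3μF, Q=16μC, V=5.33V), C3(3μF, Q=1μC, V=0.33V)
Op 1: GROUND 2: Q2=0; energy lost=42.667
Op 2: CLOSE 2-1: Q_total=15.00, C_total=4.00, V=3.75; Q2=11.25, Q1=3.75; dissipated=84.375
Total dissipated: 127.042 μJ

Answer: 127.04 μJ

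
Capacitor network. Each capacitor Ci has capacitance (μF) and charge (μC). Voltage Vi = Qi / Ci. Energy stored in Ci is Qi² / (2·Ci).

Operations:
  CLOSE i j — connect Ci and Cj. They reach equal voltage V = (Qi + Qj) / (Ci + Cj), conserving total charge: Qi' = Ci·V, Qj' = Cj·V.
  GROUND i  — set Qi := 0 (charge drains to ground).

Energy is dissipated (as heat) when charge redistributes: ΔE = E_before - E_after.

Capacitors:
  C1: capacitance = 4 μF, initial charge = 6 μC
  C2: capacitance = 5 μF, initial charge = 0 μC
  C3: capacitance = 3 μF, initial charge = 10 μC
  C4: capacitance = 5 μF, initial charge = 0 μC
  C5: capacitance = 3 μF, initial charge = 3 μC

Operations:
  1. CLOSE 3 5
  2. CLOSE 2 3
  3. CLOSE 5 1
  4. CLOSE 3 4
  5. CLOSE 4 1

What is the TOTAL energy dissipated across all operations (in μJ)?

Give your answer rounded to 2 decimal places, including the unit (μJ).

Answer: 11.92 μJ

Derivation:
Initial: C1(4μF, Q=6μC, V=1.50V), C2(5μF, Q=0μC, V=0.00V), C3(3μF, Q=10μC, V=3.33V), C4(5μF, Q=0μC, V=0.00V), C5(3μF, Q=3μC, V=1.00V)
Op 1: CLOSE 3-5: Q_total=13.00, C_total=6.00, V=2.17; Q3=6.50, Q5=6.50; dissipated=4.083
Op 2: CLOSE 2-3: Q_total=6.50, C_total=8.00, V=0.81; Q2=4.06, Q3=2.44; dissipated=4.401
Op 3: CLOSE 5-1: Q_total=12.50, C_total=7.00, V=1.79; Q5=5.36, Q1=7.14; dissipated=0.381
Op 4: CLOSE 3-4: Q_total=2.44, C_total=8.00, V=0.30; Q3=0.91, Q4=1.52; dissipated=0.619
Op 5: CLOSE 4-1: Q_total=8.67, C_total=9.00, V=0.96; Q4=4.81, Q1=3.85; dissipated=2.437
Total dissipated: 11.921 μJ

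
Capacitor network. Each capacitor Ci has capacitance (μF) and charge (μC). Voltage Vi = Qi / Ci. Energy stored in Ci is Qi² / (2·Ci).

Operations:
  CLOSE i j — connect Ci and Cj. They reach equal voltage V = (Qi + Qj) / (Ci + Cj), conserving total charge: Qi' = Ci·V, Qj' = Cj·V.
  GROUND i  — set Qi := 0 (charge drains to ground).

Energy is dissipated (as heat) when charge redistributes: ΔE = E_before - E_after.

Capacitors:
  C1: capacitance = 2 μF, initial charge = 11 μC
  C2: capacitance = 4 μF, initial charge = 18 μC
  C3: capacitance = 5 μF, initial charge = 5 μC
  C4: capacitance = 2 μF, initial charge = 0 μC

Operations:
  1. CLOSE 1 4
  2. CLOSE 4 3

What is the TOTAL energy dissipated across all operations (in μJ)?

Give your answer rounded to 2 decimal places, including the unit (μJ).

Initial: C1(2μF, Q=11μC, V=5.50V), C2(4μF, Q=18μC, V=4.50V), C3(5μF, Q=5μC, V=1.00V), C4(2μF, Q=0μC, V=0.00V)
Op 1: CLOSE 1-4: Q_total=11.00, C_total=4.00, V=2.75; Q1=5.50, Q4=5.50; dissipated=15.125
Op 2: CLOSE 4-3: Q_total=10.50, C_total=7.00, V=1.50; Q4=3.00, Q3=7.50; dissipated=2.188
Total dissipated: 17.312 μJ

Answer: 17.31 μJ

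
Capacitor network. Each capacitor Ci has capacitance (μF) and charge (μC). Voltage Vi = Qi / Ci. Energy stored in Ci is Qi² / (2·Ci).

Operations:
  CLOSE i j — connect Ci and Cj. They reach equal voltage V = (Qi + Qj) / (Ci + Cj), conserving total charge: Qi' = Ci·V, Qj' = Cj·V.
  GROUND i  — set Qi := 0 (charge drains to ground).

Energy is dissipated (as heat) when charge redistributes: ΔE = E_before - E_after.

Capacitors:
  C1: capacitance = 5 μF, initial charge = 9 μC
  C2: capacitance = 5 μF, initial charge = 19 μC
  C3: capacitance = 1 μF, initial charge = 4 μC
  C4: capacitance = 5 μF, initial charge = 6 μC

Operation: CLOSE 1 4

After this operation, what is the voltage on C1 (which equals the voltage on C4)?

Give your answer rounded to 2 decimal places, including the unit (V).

Answer: 1.50 V

Derivation:
Initial: C1(5μF, Q=9μC, V=1.80V), C2(5μF, Q=19μC, V=3.80V), C3(1μF, Q=4μC, V=4.00V), C4(5μF, Q=6μC, V=1.20V)
Op 1: CLOSE 1-4: Q_total=15.00, C_total=10.00, V=1.50; Q1=7.50, Q4=7.50; dissipated=0.450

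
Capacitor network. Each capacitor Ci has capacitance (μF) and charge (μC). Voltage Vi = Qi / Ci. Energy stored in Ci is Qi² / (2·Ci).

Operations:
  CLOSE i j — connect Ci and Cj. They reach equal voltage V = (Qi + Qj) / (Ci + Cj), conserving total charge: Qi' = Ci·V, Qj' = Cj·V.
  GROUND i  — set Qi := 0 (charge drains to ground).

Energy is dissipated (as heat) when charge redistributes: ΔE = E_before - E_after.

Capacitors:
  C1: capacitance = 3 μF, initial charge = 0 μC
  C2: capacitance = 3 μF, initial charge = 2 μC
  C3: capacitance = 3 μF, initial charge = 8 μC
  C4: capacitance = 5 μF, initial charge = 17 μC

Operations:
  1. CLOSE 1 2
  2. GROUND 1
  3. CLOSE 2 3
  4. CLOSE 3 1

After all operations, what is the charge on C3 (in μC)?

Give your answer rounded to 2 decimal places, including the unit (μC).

Initial: C1(3μF, Q=0μC, V=0.00V), C2(3μF, Q=2μC, V=0.67V), C3(3μF, Q=8μC, V=2.67V), C4(5μF, Q=17μC, V=3.40V)
Op 1: CLOSE 1-2: Q_total=2.00, C_total=6.00, V=0.33; Q1=1.00, Q2=1.00; dissipated=0.333
Op 2: GROUND 1: Q1=0; energy lost=0.167
Op 3: CLOSE 2-3: Q_total=9.00, C_total=6.00, V=1.50; Q2=4.50, Q3=4.50; dissipated=4.083
Op 4: CLOSE 3-1: Q_total=4.50, C_total=6.00, V=0.75; Q3=2.25, Q1=2.25; dissipated=1.688
Final charges: Q1=2.25, Q2=4.50, Q3=2.25, Q4=17.00

Answer: 2.25 μC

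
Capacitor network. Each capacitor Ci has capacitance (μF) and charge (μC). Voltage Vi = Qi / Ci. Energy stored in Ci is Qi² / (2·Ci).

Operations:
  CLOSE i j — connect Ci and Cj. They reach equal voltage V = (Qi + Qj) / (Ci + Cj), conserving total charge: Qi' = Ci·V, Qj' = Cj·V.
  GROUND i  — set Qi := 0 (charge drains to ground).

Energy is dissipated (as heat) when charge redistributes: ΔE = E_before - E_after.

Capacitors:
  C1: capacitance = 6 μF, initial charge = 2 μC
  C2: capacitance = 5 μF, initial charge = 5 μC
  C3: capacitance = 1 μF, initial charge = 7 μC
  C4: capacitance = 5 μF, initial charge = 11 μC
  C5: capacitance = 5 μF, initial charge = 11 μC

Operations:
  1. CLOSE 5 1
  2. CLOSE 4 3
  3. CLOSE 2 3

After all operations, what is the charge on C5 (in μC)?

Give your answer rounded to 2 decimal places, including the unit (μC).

Initial: C1(6μF, Q=2μC, V=0.33V), C2(5μF, Q=5μC, V=1.00V), C3(1μF, Q=7μC, V=7.00V), C4(5μF, Q=11μC, V=2.20V), C5(5μF, Q=11μC, V=2.20V)
Op 1: CLOSE 5-1: Q_total=13.00, C_total=11.00, V=1.18; Q5=5.91, Q1=7.09; dissipated=4.752
Op 2: CLOSE 4-3: Q_total=18.00, C_total=6.00, V=3.00; Q4=15.00, Q3=3.00; dissipated=9.600
Op 3: CLOSE 2-3: Q_total=8.00, C_total=6.00, V=1.33; Q2=6.67, Q3=1.33; dissipated=1.667
Final charges: Q1=7.09, Q2=6.67, Q3=1.33, Q4=15.00, Q5=5.91

Answer: 5.91 μC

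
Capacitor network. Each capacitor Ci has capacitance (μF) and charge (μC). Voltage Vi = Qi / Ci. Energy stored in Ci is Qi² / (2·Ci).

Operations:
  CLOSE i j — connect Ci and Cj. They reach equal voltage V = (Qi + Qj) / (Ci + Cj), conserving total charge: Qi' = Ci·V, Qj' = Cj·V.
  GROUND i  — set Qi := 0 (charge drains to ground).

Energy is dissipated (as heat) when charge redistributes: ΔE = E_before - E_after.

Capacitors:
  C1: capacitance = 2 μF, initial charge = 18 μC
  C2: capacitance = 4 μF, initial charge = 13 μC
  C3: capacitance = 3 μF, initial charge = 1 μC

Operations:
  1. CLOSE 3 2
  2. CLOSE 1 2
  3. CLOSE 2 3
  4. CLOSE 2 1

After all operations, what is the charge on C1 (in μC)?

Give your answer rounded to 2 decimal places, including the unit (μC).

Answer: 7.33 μC

Derivation:
Initial: C1(2μF, Q=18μC, V=9.00V), C2(4μF, Q=13μC, V=3.25V), C3(3μF, Q=1μC, V=0.33V)
Op 1: CLOSE 3-2: Q_total=14.00, C_total=7.00, V=2.00; Q3=6.00, Q2=8.00; dissipated=7.292
Op 2: CLOSE 1-2: Q_total=26.00, C_total=6.00, V=4.33; Q1=8.67, Q2=17.33; dissipated=32.667
Op 3: CLOSE 2-3: Q_total=23.33, C_total=7.00, V=3.33; Q2=13.33, Q3=10.00; dissipated=4.667
Op 4: CLOSE 2-1: Q_total=22.00, C_total=6.00, V=3.67; Q2=14.67, Q1=7.33; dissipated=0.667
Final charges: Q1=7.33, Q2=14.67, Q3=10.00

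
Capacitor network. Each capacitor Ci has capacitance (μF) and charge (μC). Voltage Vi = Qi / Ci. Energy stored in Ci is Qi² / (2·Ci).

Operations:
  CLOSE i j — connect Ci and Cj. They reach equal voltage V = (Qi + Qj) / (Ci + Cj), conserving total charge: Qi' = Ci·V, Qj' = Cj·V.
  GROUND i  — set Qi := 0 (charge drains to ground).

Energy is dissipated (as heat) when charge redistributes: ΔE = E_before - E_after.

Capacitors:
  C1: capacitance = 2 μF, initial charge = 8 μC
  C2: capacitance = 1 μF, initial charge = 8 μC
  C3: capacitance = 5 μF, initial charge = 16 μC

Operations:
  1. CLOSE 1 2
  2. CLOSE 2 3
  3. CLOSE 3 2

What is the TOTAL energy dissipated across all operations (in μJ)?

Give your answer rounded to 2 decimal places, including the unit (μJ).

Answer: 7.23 μJ

Derivation:
Initial: C1(2μF, Q=8μC, V=4.00V), C2(1μF, Q=8μC, V=8.00V), C3(5μF, Q=16μC, V=3.20V)
Op 1: CLOSE 1-2: Q_total=16.00, C_total=3.00, V=5.33; Q1=10.67, Q2=5.33; dissipated=5.333
Op 2: CLOSE 2-3: Q_total=21.33, C_total=6.00, V=3.56; Q2=3.56, Q3=17.78; dissipated=1.896
Op 3: CLOSE 3-2: Q_total=21.33, C_total=6.00, V=3.56; Q3=17.78, Q2=3.56; dissipated=0.000
Total dissipated: 7.230 μJ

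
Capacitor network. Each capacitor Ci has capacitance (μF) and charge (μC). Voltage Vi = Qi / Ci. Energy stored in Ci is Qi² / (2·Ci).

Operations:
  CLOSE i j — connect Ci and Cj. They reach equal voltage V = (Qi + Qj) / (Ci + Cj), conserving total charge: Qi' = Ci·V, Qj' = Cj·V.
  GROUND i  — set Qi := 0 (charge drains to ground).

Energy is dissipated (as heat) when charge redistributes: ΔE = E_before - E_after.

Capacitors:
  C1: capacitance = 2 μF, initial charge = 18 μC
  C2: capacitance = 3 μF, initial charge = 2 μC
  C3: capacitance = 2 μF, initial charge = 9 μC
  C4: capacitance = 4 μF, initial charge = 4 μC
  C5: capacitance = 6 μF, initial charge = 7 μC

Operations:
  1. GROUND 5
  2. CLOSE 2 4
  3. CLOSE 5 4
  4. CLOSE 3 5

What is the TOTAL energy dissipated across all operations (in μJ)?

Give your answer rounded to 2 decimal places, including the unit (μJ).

Answer: 18.02 μJ

Derivation:
Initial: C1(2μF, Q=18μC, V=9.00V), C2(3μF, Q=2μC, V=0.67V), C3(2μF, Q=9μC, V=4.50V), C4(4μF, Q=4μC, V=1.00V), C5(6μF, Q=7μC, V=1.17V)
Op 1: GROUND 5: Q5=0; energy lost=4.083
Op 2: CLOSE 2-4: Q_total=6.00, C_total=7.00, V=0.86; Q2=2.57, Q4=3.43; dissipated=0.095
Op 3: CLOSE 5-4: Q_total=3.43, C_total=10.00, V=0.34; Q5=2.06, Q4=1.37; dissipated=0.882
Op 4: CLOSE 3-5: Q_total=11.06, C_total=8.00, V=1.38; Q3=2.76, Q5=8.29; dissipated=12.961
Total dissipated: 18.022 μJ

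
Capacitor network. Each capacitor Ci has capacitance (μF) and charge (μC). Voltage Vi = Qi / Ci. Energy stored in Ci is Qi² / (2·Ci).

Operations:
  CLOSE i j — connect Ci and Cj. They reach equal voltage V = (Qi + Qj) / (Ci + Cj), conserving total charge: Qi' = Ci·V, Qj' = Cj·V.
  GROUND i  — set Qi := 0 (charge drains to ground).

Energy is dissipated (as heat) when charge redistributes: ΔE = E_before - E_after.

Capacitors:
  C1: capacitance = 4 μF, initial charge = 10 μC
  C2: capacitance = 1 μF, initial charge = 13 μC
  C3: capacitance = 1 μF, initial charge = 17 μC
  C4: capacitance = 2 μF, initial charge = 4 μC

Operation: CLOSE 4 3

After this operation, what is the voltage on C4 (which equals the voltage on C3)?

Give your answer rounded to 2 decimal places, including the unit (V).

Initial: C1(4μF, Q=10μC, V=2.50V), C2(1μF, Q=13μC, V=13.00V), C3(1μF, Q=17μC, V=17.00V), C4(2μF, Q=4μC, V=2.00V)
Op 1: CLOSE 4-3: Q_total=21.00, C_total=3.00, V=7.00; Q4=14.00, Q3=7.00; dissipated=75.000

Answer: 7.00 V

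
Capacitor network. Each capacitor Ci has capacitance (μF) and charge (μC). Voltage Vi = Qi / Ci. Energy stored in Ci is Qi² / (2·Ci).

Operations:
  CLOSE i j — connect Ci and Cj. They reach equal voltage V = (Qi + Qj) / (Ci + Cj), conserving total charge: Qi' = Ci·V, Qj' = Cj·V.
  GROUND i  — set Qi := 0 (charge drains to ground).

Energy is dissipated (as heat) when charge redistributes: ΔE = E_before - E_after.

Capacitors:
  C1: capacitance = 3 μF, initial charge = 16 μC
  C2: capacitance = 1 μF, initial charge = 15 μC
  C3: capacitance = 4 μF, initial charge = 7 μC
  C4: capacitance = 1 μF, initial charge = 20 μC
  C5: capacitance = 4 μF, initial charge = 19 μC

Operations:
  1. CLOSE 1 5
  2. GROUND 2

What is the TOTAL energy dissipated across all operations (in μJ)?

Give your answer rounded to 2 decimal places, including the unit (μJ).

Answer: 112.79 μJ

Derivation:
Initial: C1(3μF, Q=16μC, V=5.33V), C2(1μF, Q=15μC, V=15.00V), C3(4μF, Q=7μC, V=1.75V), C4(1μF, Q=20μC, V=20.00V), C5(4μF, Q=19μC, V=4.75V)
Op 1: CLOSE 1-5: Q_total=35.00, C_total=7.00, V=5.00; Q1=15.00, Q5=20.00; dissipated=0.292
Op 2: GROUND 2: Q2=0; energy lost=112.500
Total dissipated: 112.792 μJ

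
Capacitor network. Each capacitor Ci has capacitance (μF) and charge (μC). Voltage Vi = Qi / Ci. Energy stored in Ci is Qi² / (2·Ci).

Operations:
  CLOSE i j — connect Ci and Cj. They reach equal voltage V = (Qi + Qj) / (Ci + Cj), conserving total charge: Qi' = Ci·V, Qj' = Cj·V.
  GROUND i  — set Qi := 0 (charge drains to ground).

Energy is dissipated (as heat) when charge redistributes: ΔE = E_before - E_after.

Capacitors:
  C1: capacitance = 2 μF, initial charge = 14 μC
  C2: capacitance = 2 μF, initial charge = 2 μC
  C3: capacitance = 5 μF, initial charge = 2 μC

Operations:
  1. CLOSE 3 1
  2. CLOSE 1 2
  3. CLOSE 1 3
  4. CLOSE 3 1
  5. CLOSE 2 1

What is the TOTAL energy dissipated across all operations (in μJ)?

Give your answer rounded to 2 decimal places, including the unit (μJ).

Initial: C1(2μF, Q=14μC, V=7.00V), C2(2μF, Q=2μC, V=1.00V), C3(5μF, Q=2μC, V=0.40V)
Op 1: CLOSE 3-1: Q_total=16.00, C_total=7.00, V=2.29; Q3=11.43, Q1=4.57; dissipated=31.114
Op 2: CLOSE 1-2: Q_total=6.57, C_total=4.00, V=1.64; Q1=3.29, Q2=3.29; dissipated=0.827
Op 3: CLOSE 1-3: Q_total=14.71, C_total=7.00, V=2.10; Q1=4.20, Q3=10.51; dissipated=0.295
Op 4: CLOSE 3-1: Q_total=14.71, C_total=7.00, V=2.10; Q3=10.51, Q1=4.20; dissipated=0.000
Op 5: CLOSE 2-1: Q_total=7.49, C_total=4.00, V=1.87; Q2=3.74, Q1=3.74; dissipated=0.105
Total dissipated: 32.341 μJ

Answer: 32.34 μJ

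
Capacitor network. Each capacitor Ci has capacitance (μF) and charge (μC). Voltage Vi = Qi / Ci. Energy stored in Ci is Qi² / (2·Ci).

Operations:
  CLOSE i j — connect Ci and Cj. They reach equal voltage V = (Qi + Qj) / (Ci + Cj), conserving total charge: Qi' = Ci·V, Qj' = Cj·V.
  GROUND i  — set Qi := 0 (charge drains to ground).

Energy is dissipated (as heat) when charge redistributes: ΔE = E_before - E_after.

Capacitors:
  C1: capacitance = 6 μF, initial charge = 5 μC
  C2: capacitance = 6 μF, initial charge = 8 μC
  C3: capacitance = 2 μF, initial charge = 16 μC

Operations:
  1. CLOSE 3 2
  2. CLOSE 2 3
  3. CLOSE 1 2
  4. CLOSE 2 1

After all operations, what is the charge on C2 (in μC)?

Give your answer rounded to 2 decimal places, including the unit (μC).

Initial: C1(6μF, Q=5μC, V=0.83V), C2(6μF, Q=8μC, V=1.33V), C3(2μF, Q=16μC, V=8.00V)
Op 1: CLOSE 3-2: Q_total=24.00, C_total=8.00, V=3.00; Q3=6.00, Q2=18.00; dissipated=33.333
Op 2: CLOSE 2-3: Q_total=24.00, C_total=8.00, V=3.00; Q2=18.00, Q3=6.00; dissipated=0.000
Op 3: CLOSE 1-2: Q_total=23.00, C_total=12.00, V=1.92; Q1=11.50, Q2=11.50; dissipated=7.042
Op 4: CLOSE 2-1: Q_total=23.00, C_total=12.00, V=1.92; Q2=11.50, Q1=11.50; dissipated=0.000
Final charges: Q1=11.50, Q2=11.50, Q3=6.00

Answer: 11.50 μC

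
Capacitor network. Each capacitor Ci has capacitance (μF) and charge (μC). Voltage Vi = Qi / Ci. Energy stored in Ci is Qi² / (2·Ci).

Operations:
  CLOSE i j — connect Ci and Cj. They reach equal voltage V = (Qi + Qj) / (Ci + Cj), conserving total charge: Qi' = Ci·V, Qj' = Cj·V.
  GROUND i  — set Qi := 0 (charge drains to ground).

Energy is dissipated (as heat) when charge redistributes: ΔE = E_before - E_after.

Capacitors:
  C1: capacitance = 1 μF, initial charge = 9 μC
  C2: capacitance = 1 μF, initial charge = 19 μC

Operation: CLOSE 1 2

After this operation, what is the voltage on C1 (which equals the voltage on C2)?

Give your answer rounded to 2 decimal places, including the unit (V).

Answer: 14.00 V

Derivation:
Initial: C1(1μF, Q=9μC, V=9.00V), C2(1μF, Q=19μC, V=19.00V)
Op 1: CLOSE 1-2: Q_total=28.00, C_total=2.00, V=14.00; Q1=14.00, Q2=14.00; dissipated=25.000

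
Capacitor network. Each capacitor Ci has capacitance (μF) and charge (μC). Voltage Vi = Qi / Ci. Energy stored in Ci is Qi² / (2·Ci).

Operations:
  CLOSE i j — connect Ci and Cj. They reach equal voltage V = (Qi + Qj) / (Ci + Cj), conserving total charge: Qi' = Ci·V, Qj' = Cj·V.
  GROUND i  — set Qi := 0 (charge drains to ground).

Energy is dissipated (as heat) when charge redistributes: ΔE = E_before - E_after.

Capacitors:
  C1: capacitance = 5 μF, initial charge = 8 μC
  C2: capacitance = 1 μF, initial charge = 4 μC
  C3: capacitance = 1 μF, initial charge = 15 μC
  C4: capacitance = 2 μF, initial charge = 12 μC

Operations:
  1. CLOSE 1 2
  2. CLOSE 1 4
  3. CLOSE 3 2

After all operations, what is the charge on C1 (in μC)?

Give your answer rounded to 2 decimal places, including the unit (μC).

Answer: 15.71 μC

Derivation:
Initial: C1(5μF, Q=8μC, V=1.60V), C2(1μF, Q=4μC, V=4.00V), C3(1μF, Q=15μC, V=15.00V), C4(2μF, Q=12μC, V=6.00V)
Op 1: CLOSE 1-2: Q_total=12.00, C_total=6.00, V=2.00; Q1=10.00, Q2=2.00; dissipated=2.400
Op 2: CLOSE 1-4: Q_total=22.00, C_total=7.00, V=3.14; Q1=15.71, Q4=6.29; dissipated=11.429
Op 3: CLOSE 3-2: Q_total=17.00, C_total=2.00, V=8.50; Q3=8.50, Q2=8.50; dissipated=42.250
Final charges: Q1=15.71, Q2=8.50, Q3=8.50, Q4=6.29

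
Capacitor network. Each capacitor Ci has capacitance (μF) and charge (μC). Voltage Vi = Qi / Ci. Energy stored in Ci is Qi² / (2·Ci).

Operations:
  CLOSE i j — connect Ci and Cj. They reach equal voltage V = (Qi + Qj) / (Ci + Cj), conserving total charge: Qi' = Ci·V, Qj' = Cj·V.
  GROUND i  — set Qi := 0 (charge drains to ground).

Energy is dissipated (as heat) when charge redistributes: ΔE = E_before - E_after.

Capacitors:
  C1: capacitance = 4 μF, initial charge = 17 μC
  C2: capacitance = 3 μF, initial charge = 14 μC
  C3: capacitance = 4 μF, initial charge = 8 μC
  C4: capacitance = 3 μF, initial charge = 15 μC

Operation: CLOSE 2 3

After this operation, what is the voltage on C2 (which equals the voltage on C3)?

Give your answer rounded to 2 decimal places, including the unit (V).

Answer: 3.14 V

Derivation:
Initial: C1(4μF, Q=17μC, V=4.25V), C2(3μF, Q=14μC, V=4.67V), C3(4μF, Q=8μC, V=2.00V), C4(3μF, Q=15μC, V=5.00V)
Op 1: CLOSE 2-3: Q_total=22.00, C_total=7.00, V=3.14; Q2=9.43, Q3=12.57; dissipated=6.095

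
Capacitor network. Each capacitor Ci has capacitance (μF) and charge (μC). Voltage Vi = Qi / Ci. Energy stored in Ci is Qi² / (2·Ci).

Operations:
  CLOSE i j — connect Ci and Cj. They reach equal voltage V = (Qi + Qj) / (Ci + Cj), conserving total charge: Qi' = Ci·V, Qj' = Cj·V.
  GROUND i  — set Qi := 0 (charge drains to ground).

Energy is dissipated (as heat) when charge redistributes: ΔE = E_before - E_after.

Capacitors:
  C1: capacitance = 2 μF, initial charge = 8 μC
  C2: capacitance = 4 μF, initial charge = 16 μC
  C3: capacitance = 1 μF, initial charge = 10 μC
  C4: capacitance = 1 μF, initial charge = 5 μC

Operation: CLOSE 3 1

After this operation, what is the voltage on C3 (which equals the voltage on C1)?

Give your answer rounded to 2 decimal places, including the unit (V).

Answer: 6.00 V

Derivation:
Initial: C1(2μF, Q=8μC, V=4.00V), C2(4μF, Q=16μC, V=4.00V), C3(1μF, Q=10μC, V=10.00V), C4(1μF, Q=5μC, V=5.00V)
Op 1: CLOSE 3-1: Q_total=18.00, C_total=3.00, V=6.00; Q3=6.00, Q1=12.00; dissipated=12.000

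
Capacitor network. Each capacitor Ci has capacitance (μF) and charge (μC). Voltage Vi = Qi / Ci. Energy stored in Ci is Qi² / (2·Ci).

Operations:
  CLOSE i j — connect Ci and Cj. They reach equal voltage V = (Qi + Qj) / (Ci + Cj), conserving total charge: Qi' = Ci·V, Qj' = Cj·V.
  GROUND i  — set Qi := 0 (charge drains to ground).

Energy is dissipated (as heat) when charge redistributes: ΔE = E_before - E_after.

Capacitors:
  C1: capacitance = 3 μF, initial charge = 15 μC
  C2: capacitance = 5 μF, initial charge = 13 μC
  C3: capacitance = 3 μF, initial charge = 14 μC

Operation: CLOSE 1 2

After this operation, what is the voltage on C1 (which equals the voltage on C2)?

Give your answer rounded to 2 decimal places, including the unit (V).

Initial: C1(3μF, Q=15μC, V=5.00V), C2(5μF, Q=13μC, V=2.60V), C3(3μF, Q=14μC, V=4.67V)
Op 1: CLOSE 1-2: Q_total=28.00, C_total=8.00, V=3.50; Q1=10.50, Q2=17.50; dissipated=5.400

Answer: 3.50 V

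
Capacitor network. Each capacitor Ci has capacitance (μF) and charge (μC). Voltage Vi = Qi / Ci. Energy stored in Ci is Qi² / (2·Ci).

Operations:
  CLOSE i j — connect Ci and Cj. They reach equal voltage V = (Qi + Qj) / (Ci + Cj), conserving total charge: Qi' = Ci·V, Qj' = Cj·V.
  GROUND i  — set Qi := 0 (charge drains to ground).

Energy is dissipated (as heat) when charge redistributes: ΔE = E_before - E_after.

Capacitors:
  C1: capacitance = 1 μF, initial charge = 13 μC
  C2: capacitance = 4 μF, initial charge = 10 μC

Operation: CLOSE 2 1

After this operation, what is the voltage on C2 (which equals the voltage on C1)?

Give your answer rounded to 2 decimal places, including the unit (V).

Answer: 4.60 V

Derivation:
Initial: C1(1μF, Q=13μC, V=13.00V), C2(4μF, Q=10μC, V=2.50V)
Op 1: CLOSE 2-1: Q_total=23.00, C_total=5.00, V=4.60; Q2=18.40, Q1=4.60; dissipated=44.100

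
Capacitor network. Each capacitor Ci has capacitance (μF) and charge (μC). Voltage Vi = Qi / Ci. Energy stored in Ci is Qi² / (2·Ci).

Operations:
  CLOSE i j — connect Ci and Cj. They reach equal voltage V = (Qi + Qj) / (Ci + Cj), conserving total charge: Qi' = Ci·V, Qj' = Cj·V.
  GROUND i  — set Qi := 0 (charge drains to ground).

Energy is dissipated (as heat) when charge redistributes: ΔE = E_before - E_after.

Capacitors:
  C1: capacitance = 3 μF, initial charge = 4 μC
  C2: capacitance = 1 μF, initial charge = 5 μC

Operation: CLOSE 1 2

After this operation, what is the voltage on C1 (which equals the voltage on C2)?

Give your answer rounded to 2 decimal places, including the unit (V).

Answer: 2.25 V

Derivation:
Initial: C1(3μF, Q=4μC, V=1.33V), C2(1μF, Q=5μC, V=5.00V)
Op 1: CLOSE 1-2: Q_total=9.00, C_total=4.00, V=2.25; Q1=6.75, Q2=2.25; dissipated=5.042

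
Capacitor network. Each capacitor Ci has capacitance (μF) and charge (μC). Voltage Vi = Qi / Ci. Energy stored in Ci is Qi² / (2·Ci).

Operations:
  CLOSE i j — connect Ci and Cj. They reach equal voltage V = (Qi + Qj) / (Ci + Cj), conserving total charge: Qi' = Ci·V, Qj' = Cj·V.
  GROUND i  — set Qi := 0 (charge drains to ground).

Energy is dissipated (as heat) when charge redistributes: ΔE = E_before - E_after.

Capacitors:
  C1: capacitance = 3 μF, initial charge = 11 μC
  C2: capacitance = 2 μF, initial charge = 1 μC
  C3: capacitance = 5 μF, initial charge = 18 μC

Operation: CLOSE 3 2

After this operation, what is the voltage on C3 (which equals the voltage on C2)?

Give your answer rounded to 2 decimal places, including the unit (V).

Answer: 2.71 V

Derivation:
Initial: C1(3μF, Q=11μC, V=3.67V), C2(2μF, Q=1μC, V=0.50V), C3(5μF, Q=18μC, V=3.60V)
Op 1: CLOSE 3-2: Q_total=19.00, C_total=7.00, V=2.71; Q3=13.57, Q2=5.43; dissipated=6.864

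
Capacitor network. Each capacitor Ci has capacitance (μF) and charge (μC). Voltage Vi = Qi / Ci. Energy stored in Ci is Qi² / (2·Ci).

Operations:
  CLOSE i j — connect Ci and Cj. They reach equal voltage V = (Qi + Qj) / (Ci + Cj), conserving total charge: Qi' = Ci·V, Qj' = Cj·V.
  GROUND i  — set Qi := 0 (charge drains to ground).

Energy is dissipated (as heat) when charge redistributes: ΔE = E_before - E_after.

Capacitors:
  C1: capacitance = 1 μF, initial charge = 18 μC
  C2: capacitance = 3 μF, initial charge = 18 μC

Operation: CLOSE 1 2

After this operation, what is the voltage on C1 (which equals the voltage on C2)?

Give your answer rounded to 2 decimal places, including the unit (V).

Answer: 9.00 V

Derivation:
Initial: C1(1μF, Q=18μC, V=18.00V), C2(3μF, Q=18μC, V=6.00V)
Op 1: CLOSE 1-2: Q_total=36.00, C_total=4.00, V=9.00; Q1=9.00, Q2=27.00; dissipated=54.000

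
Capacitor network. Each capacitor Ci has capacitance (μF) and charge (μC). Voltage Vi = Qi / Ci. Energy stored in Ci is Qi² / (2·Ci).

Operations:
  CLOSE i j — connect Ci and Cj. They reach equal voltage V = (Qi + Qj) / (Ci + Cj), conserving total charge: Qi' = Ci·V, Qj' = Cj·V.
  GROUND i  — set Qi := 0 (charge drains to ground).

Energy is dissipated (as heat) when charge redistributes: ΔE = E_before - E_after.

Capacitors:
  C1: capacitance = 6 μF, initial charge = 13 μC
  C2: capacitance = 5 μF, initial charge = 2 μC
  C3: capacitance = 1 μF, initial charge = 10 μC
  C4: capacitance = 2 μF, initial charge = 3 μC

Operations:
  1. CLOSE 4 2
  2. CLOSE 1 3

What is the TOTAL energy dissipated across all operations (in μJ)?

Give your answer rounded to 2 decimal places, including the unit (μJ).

Initial: C1(6μF, Q=13μC, V=2.17V), C2(5μF, Q=2μC, V=0.40V), C3(1μF, Q=10μC, V=10.00V), C4(2μF, Q=3μC, V=1.50V)
Op 1: CLOSE 4-2: Q_total=5.00, C_total=7.00, V=0.71; Q4=1.43, Q2=3.57; dissipated=0.864
Op 2: CLOSE 1-3: Q_total=23.00, C_total=7.00, V=3.29; Q1=19.71, Q3=3.29; dissipated=26.298
Total dissipated: 27.162 μJ

Answer: 27.16 μJ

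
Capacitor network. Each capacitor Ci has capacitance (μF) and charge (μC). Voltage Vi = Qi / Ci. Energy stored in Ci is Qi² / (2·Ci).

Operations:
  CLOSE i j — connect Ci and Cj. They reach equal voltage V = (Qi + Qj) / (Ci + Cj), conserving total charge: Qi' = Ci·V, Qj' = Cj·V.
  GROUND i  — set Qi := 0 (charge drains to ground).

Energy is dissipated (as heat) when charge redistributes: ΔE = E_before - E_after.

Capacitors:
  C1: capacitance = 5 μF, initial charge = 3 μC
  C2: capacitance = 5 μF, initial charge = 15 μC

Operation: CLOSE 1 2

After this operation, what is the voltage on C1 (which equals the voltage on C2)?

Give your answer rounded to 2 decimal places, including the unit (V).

Initial: C1(5μF, Q=3μC, V=0.60V), C2(5μF, Q=15μC, V=3.00V)
Op 1: CLOSE 1-2: Q_total=18.00, C_total=10.00, V=1.80; Q1=9.00, Q2=9.00; dissipated=7.200

Answer: 1.80 V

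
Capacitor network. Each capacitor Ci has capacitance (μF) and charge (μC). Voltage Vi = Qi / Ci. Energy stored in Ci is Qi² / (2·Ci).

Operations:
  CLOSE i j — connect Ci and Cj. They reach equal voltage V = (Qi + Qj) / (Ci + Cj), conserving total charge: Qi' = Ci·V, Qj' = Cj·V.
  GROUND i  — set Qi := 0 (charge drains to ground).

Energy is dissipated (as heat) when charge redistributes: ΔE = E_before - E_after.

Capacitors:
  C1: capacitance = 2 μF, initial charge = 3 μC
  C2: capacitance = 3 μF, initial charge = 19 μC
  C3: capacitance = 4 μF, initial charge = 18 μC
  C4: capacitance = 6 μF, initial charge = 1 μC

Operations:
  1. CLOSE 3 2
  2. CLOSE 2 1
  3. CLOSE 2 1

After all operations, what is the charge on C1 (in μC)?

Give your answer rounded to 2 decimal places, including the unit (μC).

Initial: C1(2μF, Q=3μC, V=1.50V), C2(3μF, Q=19μC, V=6.33V), C3(4μF, Q=18μC, V=4.50V), C4(6μF, Q=1μC, V=0.17V)
Op 1: CLOSE 3-2: Q_total=37.00, C_total=7.00, V=5.29; Q3=21.14, Q2=15.86; dissipated=2.881
Op 2: CLOSE 2-1: Q_total=18.86, C_total=5.00, V=3.77; Q2=11.31, Q1=7.54; dissipated=8.599
Op 3: CLOSE 2-1: Q_total=18.86, C_total=5.00, V=3.77; Q2=11.31, Q1=7.54; dissipated=0.000
Final charges: Q1=7.54, Q2=11.31, Q3=21.14, Q4=1.00

Answer: 7.54 μC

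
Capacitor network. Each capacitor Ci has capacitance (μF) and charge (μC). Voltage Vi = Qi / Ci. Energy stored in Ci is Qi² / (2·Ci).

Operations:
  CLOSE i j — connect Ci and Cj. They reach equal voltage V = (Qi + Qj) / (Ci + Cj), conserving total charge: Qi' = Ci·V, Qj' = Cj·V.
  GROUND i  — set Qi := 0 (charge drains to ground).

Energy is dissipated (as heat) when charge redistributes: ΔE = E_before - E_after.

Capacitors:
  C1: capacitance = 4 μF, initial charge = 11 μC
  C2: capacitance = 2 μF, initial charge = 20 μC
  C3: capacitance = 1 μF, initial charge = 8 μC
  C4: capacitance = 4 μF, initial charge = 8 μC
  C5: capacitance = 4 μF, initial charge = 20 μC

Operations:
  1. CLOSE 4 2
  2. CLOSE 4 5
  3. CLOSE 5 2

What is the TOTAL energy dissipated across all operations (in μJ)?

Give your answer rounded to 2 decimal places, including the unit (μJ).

Answer: 42.80 μJ

Derivation:
Initial: C1(4μF, Q=11μC, V=2.75V), C2(2μF, Q=20μC, V=10.00V), C3(1μF, Q=8μC, V=8.00V), C4(4μF, Q=8μC, V=2.00V), C5(4μF, Q=20μC, V=5.00V)
Op 1: CLOSE 4-2: Q_total=28.00, C_total=6.00, V=4.67; Q4=18.67, Q2=9.33; dissipated=42.667
Op 2: CLOSE 4-5: Q_total=38.67, C_total=8.00, V=4.83; Q4=19.33, Q5=19.33; dissipated=0.111
Op 3: CLOSE 5-2: Q_total=28.67, C_total=6.00, V=4.78; Q5=19.11, Q2=9.56; dissipated=0.019
Total dissipated: 42.796 μJ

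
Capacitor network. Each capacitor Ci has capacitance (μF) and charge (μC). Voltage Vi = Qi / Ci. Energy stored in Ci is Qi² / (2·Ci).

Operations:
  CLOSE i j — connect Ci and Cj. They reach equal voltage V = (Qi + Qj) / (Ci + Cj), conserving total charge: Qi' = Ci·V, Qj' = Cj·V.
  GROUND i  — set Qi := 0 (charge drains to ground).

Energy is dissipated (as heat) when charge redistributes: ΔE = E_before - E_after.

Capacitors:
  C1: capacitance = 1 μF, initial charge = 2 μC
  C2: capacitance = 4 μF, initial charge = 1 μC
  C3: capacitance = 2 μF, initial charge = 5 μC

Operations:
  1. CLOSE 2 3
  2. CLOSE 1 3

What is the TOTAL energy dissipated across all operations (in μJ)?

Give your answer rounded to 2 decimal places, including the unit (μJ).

Answer: 3.71 μJ

Derivation:
Initial: C1(1μF, Q=2μC, V=2.00V), C2(4μF, Q=1μC, V=0.25V), C3(2μF, Q=5μC, V=2.50V)
Op 1: CLOSE 2-3: Q_total=6.00, C_total=6.00, V=1.00; Q2=4.00, Q3=2.00; dissipated=3.375
Op 2: CLOSE 1-3: Q_total=4.00, C_total=3.00, V=1.33; Q1=1.33, Q3=2.67; dissipated=0.333
Total dissipated: 3.708 μJ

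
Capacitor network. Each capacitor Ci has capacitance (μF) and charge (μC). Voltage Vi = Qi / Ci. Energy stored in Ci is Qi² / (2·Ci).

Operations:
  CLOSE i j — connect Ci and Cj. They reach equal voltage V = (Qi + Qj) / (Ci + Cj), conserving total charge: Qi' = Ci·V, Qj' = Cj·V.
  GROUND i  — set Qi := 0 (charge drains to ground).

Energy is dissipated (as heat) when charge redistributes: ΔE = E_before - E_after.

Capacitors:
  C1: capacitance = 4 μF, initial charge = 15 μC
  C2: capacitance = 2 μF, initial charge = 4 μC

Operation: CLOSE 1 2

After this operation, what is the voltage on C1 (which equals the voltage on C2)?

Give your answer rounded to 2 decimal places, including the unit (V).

Answer: 3.17 V

Derivation:
Initial: C1(4μF, Q=15μC, V=3.75V), C2(2μF, Q=4μC, V=2.00V)
Op 1: CLOSE 1-2: Q_total=19.00, C_total=6.00, V=3.17; Q1=12.67, Q2=6.33; dissipated=2.042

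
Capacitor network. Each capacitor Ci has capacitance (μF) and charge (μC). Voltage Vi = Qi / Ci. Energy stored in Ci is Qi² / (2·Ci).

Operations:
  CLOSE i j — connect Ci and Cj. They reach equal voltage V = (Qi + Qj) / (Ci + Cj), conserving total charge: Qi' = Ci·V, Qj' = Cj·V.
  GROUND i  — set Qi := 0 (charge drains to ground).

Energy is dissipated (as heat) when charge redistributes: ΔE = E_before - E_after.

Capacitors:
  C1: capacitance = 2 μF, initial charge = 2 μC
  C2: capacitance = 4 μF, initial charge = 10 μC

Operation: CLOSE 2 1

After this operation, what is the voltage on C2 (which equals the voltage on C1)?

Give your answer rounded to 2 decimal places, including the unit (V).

Answer: 2.00 V

Derivation:
Initial: C1(2μF, Q=2μC, V=1.00V), C2(4μF, Q=10μC, V=2.50V)
Op 1: CLOSE 2-1: Q_total=12.00, C_total=6.00, V=2.00; Q2=8.00, Q1=4.00; dissipated=1.500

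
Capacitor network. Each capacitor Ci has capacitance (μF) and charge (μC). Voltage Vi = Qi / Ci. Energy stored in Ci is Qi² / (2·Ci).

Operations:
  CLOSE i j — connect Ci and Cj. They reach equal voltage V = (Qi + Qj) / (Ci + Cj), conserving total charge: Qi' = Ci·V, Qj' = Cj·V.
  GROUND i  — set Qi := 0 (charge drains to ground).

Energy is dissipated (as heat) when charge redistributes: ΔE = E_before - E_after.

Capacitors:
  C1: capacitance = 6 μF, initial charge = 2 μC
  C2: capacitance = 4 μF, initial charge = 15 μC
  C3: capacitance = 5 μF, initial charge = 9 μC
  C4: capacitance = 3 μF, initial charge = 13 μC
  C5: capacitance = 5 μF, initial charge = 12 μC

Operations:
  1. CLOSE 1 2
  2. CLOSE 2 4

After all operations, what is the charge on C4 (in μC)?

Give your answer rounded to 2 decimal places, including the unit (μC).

Initial: C1(6μF, Q=2μC, V=0.33V), C2(4μF, Q=15μC, V=3.75V), C3(5μF, Q=9μC, V=1.80V), C4(3μF, Q=13μC, V=4.33V), C5(5μF, Q=12μC, V=2.40V)
Op 1: CLOSE 1-2: Q_total=17.00, C_total=10.00, V=1.70; Q1=10.20, Q2=6.80; dissipated=14.008
Op 2: CLOSE 2-4: Q_total=19.80, C_total=7.00, V=2.83; Q2=11.31, Q4=8.49; dissipated=5.944
Final charges: Q1=10.20, Q2=11.31, Q3=9.00, Q4=8.49, Q5=12.00

Answer: 8.49 μC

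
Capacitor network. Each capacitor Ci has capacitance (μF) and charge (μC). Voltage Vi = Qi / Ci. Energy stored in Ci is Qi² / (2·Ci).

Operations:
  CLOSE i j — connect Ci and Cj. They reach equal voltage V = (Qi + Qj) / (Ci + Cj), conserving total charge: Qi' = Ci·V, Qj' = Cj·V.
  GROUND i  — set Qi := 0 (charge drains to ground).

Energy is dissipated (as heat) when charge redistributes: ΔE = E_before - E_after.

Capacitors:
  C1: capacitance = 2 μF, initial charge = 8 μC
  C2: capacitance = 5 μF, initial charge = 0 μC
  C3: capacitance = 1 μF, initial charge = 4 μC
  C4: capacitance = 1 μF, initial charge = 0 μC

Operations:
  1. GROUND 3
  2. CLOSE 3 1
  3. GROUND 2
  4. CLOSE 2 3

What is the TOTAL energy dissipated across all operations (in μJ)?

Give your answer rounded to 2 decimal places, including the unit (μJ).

Initial: C1(2μF, Q=8μC, V=4.00V), C2(5μF, Q=0μC, V=0.00V), C3(1μF, Q=4μC, V=4.00V), C4(1μF, Q=0μC, V=0.00V)
Op 1: GROUND 3: Q3=0; energy lost=8.000
Op 2: CLOSE 3-1: Q_total=8.00, C_total=3.00, V=2.67; Q3=2.67, Q1=5.33; dissipated=5.333
Op 3: GROUND 2: Q2=0; energy lost=0.000
Op 4: CLOSE 2-3: Q_total=2.67, C_total=6.00, V=0.44; Q2=2.22, Q3=0.44; dissipated=2.963
Total dissipated: 16.296 μJ

Answer: 16.30 μJ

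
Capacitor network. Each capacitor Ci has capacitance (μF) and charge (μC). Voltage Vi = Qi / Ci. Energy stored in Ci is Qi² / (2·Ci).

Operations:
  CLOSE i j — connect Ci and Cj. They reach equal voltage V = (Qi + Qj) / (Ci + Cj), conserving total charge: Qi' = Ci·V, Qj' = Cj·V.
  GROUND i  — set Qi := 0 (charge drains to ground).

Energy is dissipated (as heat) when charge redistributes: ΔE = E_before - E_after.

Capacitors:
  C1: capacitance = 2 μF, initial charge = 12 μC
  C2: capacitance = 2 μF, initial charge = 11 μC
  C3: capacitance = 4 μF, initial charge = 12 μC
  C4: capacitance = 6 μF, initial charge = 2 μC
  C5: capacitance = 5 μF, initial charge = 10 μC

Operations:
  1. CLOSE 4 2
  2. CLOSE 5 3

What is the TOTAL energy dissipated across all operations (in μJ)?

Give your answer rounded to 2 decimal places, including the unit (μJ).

Initial: C1(2μF, Q=12μC, V=6.00V), C2(2μF, Q=11μC, V=5.50V), C3(4μF, Q=12μC, V=3.00V), C4(6μF, Q=2μC, V=0.33V), C5(5μF, Q=10μC, V=2.00V)
Op 1: CLOSE 4-2: Q_total=13.00, C_total=8.00, V=1.62; Q4=9.75, Q2=3.25; dissipated=20.021
Op 2: CLOSE 5-3: Q_total=22.00, C_total=9.00, V=2.44; Q5=12.22, Q3=9.78; dissipated=1.111
Total dissipated: 21.132 μJ

Answer: 21.13 μJ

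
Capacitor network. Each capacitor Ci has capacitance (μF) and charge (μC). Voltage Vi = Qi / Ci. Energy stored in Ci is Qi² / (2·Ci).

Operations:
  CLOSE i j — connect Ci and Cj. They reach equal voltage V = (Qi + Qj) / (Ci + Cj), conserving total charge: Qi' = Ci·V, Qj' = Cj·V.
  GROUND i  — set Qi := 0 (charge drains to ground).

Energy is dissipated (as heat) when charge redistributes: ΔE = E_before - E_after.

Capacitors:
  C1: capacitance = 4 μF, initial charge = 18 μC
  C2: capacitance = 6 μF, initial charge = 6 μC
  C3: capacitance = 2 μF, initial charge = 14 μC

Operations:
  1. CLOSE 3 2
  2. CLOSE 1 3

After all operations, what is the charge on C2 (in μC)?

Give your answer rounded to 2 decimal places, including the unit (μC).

Answer: 15.00 μC

Derivation:
Initial: C1(4μF, Q=18μC, V=4.50V), C2(6μF, Q=6μC, V=1.00V), C3(2μF, Q=14μC, V=7.00V)
Op 1: CLOSE 3-2: Q_total=20.00, C_total=8.00, V=2.50; Q3=5.00, Q2=15.00; dissipated=27.000
Op 2: CLOSE 1-3: Q_total=23.00, C_total=6.00, V=3.83; Q1=15.33, Q3=7.67; dissipated=2.667
Final charges: Q1=15.33, Q2=15.00, Q3=7.67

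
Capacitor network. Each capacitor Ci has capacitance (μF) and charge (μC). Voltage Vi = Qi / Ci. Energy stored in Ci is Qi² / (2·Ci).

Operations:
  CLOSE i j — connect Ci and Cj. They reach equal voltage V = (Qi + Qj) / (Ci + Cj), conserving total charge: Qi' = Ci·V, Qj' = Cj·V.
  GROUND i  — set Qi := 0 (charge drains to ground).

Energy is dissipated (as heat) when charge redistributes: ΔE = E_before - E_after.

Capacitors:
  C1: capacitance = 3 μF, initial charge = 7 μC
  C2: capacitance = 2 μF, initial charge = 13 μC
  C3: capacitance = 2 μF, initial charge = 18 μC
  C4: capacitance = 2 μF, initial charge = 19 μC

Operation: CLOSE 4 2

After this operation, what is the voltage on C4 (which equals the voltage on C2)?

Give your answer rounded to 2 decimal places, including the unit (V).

Answer: 8.00 V

Derivation:
Initial: C1(3μF, Q=7μC, V=2.33V), C2(2μF, Q=13μC, V=6.50V), C3(2μF, Q=18μC, V=9.00V), C4(2μF, Q=19μC, V=9.50V)
Op 1: CLOSE 4-2: Q_total=32.00, C_total=4.00, V=8.00; Q4=16.00, Q2=16.00; dissipated=4.500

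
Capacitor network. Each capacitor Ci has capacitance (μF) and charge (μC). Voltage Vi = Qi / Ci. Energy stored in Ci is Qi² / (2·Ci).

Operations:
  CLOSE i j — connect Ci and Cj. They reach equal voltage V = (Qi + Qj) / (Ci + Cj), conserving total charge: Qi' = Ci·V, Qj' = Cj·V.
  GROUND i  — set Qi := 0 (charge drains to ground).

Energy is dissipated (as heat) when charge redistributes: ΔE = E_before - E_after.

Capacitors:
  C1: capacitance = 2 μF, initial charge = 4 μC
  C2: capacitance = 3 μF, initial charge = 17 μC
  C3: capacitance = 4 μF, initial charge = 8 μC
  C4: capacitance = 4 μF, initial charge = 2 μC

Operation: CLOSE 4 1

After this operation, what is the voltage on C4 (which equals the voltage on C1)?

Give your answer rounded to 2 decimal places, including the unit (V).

Answer: 1.00 V

Derivation:
Initial: C1(2μF, Q=4μC, V=2.00V), C2(3μF, Q=17μC, V=5.67V), C3(4μF, Q=8μC, V=2.00V), C4(4μF, Q=2μC, V=0.50V)
Op 1: CLOSE 4-1: Q_total=6.00, C_total=6.00, V=1.00; Q4=4.00, Q1=2.00; dissipated=1.500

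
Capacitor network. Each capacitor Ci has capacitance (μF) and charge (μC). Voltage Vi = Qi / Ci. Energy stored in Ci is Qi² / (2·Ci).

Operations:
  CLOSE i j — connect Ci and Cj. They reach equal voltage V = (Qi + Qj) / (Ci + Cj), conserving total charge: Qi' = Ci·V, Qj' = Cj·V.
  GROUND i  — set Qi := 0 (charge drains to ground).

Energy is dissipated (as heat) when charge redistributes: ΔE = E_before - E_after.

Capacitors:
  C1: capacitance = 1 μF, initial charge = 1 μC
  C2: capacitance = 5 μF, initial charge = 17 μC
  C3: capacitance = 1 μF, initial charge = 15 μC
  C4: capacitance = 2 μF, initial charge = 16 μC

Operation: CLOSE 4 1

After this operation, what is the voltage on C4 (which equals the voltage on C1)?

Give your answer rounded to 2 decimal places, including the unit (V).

Initial: C1(1μF, Q=1μC, V=1.00V), C2(5μF, Q=17μC, V=3.40V), C3(1μF, Q=15μC, V=15.00V), C4(2μF, Q=16μC, V=8.00V)
Op 1: CLOSE 4-1: Q_total=17.00, C_total=3.00, V=5.67; Q4=11.33, Q1=5.67; dissipated=16.333

Answer: 5.67 V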